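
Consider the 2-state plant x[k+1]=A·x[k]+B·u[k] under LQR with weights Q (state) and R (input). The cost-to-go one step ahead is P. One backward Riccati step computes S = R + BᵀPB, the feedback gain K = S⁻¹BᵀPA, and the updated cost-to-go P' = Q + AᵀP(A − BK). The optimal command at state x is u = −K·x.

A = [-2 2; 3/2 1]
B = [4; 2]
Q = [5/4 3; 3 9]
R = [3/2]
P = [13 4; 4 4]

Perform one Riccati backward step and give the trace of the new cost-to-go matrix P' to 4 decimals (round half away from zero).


BᵀP = [60.0000 24.0000]
S = R + BᵀPB = [3/2] + [288.0000] = [289.5000]
BᵀPA = [-84.0000 144.0000]
K = S⁻¹·BᵀPA = [-0.2902 0.4974]
A−BK = [-0.8394 0.0104; 2.0803 0.0052]
AᵀP(A−BK) = [12.6269 -0.2176; -0.2176 0.3731]
P' = Q + AᵀP(A−BK) = [13.8769 2.7824; 2.7824 9.3731]
tr(P') = 23.2500

23.2500


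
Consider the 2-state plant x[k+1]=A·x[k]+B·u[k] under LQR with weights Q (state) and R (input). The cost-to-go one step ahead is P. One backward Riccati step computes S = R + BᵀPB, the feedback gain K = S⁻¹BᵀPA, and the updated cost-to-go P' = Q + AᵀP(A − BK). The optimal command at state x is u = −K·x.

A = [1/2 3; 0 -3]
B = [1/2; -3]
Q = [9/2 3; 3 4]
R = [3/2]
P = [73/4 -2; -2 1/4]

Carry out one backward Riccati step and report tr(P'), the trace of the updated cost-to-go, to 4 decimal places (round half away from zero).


32.5000

BᵀP = [15.1250 -1.7500]
S = R + BᵀPB = [3/2] + [12.8125] = [14.3125]
BᵀPA = [7.5625 50.6250]
K = S⁻¹·BᵀPA = [0.5284 3.5371]
A−BK = [0.2358 1.2314; 1.5852 7.6114]
AᵀP(A−BK) = [0.5666 3.6255; 3.6255 23.4334]
P' = Q + AᵀP(A−BK) = [5.0666 6.6255; 6.6255 27.4334]
tr(P') = 32.5000


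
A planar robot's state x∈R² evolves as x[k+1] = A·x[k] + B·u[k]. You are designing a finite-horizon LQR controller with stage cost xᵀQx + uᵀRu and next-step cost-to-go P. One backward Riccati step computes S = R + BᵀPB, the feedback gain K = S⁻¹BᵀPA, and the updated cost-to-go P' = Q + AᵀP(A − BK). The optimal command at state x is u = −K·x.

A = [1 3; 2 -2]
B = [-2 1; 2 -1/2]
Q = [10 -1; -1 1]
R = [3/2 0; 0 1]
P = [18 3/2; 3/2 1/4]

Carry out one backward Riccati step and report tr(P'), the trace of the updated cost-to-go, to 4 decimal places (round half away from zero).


BᵀP = [-33.0000 -2.5000; 17.2500 1.3750]
S = R + BᵀPB = [3/2 0; 0 1] + [61.0000 -31.7500; -31.7500 16.5625] = [62.5000 -31.7500; -31.7500 17.5625]
BᵀPA = [-38.0000 -94.0000; 20.0000 49.0000]
K = S⁻¹·BᵀPA = [-0.3614 -1.0617; 0.4855 0.8706]
A−BK = [-0.2082 0.0059; 2.9655 0.5588]
AᵀP(A−BK) = [1.5581 1.2421; 1.2421 2.5375]
P' = Q + AᵀP(A−BK) = [11.5581 0.2421; 0.2421 3.5375]
tr(P') = 15.0956

15.0956


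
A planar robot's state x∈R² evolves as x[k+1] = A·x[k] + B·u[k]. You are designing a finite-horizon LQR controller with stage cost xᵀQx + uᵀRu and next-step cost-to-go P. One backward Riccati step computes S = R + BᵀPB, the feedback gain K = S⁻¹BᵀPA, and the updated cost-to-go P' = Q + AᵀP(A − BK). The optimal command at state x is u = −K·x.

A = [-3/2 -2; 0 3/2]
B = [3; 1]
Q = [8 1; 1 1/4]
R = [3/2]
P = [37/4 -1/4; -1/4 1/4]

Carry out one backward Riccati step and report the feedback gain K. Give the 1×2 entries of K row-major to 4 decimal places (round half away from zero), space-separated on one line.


-0.4940 -0.6677

BᵀP = [27.5000 -0.5000]
S = R + BᵀPB = [3/2] + [82.0000] = [83.5000]
BᵀPA = [-41.2500 -55.7500]
K = S⁻¹·BᵀPA = [-0.4940 -0.6677]
A−BK = [-0.0180 0.0030; 0.4940 2.1677]
AᵀP(A−BK) = [0.4345 0.7713; 0.7713 1.8402]
P' = Q + AᵀP(A−BK) = [8.4345 1.7713; 1.7713 2.0902]
tr(P') = 10.5247


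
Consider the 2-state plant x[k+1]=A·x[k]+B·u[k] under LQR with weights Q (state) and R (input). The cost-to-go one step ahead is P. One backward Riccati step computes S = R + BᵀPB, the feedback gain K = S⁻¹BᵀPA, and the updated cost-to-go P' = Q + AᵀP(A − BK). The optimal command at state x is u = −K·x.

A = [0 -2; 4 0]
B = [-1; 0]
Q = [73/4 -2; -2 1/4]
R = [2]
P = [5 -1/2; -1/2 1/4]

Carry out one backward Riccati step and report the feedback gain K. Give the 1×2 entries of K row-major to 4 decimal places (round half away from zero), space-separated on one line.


0.2857 1.4286

BᵀP = [-5.0000 0.5000]
S = R + BᵀPB = [2] + [5.0000] = [7.0000]
BᵀPA = [2.0000 10.0000]
K = S⁻¹·BᵀPA = [0.2857 1.4286]
A−BK = [0.2857 -0.5714; 4.0000 0.0000]
AᵀP(A−BK) = [3.4286 1.1429; 1.1429 5.7143]
P' = Q + AᵀP(A−BK) = [21.6786 -0.8571; -0.8571 5.9643]
tr(P') = 27.6429


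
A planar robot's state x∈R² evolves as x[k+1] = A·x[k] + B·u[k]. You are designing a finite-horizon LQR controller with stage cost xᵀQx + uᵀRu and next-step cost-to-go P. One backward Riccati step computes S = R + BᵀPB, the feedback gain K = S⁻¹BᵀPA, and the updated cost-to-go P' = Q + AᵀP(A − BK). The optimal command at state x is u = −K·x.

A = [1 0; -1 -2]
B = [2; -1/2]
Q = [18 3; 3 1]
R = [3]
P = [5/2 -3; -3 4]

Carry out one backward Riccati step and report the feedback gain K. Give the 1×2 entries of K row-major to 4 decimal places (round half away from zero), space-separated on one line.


0.7250 0.8000

BᵀP = [6.5000 -8.0000]
S = R + BᵀPB = [3] + [17.0000] = [20.0000]
BᵀPA = [14.5000 16.0000]
K = S⁻¹·BᵀPA = [0.7250 0.8000]
A−BK = [-0.4500 -1.6000; -0.6375 -1.6000]
AᵀP(A−BK) = [1.9875 2.4000; 2.4000 3.2000]
P' = Q + AᵀP(A−BK) = [19.9875 5.4000; 5.4000 4.2000]
tr(P') = 24.1875


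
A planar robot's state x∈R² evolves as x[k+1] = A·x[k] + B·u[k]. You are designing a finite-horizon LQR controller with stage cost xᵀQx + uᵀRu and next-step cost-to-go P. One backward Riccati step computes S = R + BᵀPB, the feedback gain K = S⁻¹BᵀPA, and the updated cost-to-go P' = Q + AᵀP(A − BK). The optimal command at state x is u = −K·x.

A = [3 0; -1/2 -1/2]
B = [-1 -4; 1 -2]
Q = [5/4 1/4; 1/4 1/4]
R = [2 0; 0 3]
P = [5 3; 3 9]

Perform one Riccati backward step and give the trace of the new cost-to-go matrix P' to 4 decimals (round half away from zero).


5.0314

BᵀP = [-2.0000 6.0000; -26.0000 -30.0000]
S = R + BᵀPB = [2 0; 0 3] + [8.0000 -4.0000; -4.0000 164.0000] = [10.0000 -4.0000; -4.0000 167.0000]
BᵀPA = [-9.0000 -3.0000; -63.0000 15.0000]
K = S⁻¹·BᵀPA = [-1.0611 -0.2666; -0.4027 0.0834]
A−BK = [0.3283 0.0671; -0.2443 -0.0665]
AᵀP(A−BK) = [3.3328 0.6067; 0.6067 0.1986]
P' = Q + AᵀP(A−BK) = [4.5828 0.8567; 0.8567 0.4486]
tr(P') = 5.0314


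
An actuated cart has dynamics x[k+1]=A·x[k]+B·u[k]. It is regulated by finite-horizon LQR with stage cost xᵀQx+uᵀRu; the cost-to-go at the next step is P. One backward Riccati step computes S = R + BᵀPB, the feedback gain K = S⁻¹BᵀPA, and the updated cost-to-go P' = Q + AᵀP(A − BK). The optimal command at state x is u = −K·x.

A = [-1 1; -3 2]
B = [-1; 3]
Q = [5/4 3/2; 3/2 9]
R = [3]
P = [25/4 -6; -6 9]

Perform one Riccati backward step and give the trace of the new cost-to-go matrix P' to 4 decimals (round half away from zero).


BᵀP = [-24.2500 33.0000]
S = R + BᵀPB = [3] + [123.2500] = [126.2500]
BᵀPA = [-74.7500 41.7500]
K = S⁻¹·BᵀPA = [-0.5921 0.3307]
A−BK = [-1.5921 1.3307; -1.2238 1.0079]
AᵀP(A−BK) = [6.9921 -5.5307; -5.5307 4.4436]
P' = Q + AᵀP(A−BK) = [8.2421 -4.0307; -4.0307 13.4436]
tr(P') = 21.6856

21.6856


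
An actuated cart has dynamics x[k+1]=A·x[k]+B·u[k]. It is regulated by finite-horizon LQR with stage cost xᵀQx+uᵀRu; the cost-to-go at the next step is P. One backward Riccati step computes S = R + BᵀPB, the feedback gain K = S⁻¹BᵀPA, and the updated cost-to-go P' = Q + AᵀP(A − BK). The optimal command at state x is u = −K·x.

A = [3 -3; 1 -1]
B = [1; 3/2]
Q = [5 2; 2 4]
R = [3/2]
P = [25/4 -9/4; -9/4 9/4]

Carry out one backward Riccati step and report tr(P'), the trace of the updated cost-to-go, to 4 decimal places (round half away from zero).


67.6392

BᵀP = [2.8750 1.1250]
S = R + BᵀPB = [3/2] + [4.5625] = [6.0625]
BᵀPA = [9.7500 -9.7500]
K = S⁻¹·BᵀPA = [1.6082 -1.6082]
A−BK = [1.3918 -1.3918; -1.4124 1.4124]
AᵀP(A−BK) = [29.3196 -29.3196; -29.3196 29.3196]
P' = Q + AᵀP(A−BK) = [34.3196 -27.3196; -27.3196 33.3196]
tr(P') = 67.6392


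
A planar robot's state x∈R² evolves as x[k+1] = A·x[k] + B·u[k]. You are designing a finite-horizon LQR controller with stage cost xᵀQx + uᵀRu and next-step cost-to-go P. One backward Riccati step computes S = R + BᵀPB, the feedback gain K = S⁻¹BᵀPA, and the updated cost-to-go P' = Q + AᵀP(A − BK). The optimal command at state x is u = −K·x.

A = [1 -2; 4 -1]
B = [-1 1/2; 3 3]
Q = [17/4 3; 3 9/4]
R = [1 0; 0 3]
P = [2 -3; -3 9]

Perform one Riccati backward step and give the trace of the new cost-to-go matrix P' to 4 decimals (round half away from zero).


BᵀP = [-11.0000 30.0000; -8.0000 25.5000]
S = R + BᵀPB = [1 0; 0 3] + [101.0000 84.5000; 84.5000 72.5000] = [102.0000 84.5000; 84.5000 75.5000]
BᵀPA = [109.0000 -8.0000; 94.0000 -9.5000]
K = S⁻¹·BᵀPA = [0.5109 0.3544; 0.6732 -0.5225]
A−BK = [1.1743 -1.3843; 0.4476 -0.4958]
AᵀP(A−BK) = [3.0281 -2.5172; -2.5172 2.8716]
P' = Q + AᵀP(A−BK) = [7.2781 0.4828; 0.4828 5.1216]
tr(P') = 12.3997

12.3997


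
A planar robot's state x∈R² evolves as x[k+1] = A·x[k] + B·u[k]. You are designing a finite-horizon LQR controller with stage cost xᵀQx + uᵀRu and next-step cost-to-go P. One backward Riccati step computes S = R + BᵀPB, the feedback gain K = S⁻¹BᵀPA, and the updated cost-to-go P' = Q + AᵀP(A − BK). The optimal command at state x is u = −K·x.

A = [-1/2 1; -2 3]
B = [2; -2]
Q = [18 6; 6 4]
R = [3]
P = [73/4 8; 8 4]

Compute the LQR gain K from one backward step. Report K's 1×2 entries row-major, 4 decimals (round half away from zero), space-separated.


-0.9375 1.5893

BᵀP = [20.5000 8.0000]
S = R + BᵀPB = [3] + [25.0000] = [28.0000]
BᵀPA = [-26.2500 44.5000]
K = S⁻¹·BᵀPA = [-0.9375 1.5893]
A−BK = [1.3750 -2.1786; -3.8750 6.1786]
AᵀP(A−BK) = [11.9531 -19.4063; -19.4063 31.5268]
P' = Q + AᵀP(A−BK) = [29.9531 -13.4063; -13.4063 35.5268]
tr(P') = 65.4799


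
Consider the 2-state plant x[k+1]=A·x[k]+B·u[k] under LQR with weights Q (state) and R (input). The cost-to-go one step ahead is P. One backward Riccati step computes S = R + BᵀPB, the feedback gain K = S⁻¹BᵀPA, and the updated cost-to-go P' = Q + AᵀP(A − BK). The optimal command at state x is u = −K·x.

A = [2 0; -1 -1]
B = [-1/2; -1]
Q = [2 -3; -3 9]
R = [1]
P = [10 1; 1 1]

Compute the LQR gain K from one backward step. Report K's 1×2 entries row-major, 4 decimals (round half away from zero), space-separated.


-1.9091 0.2727

BᵀP = [-6.0000 -1.5000]
S = R + BᵀPB = [1] + [4.5000] = [5.5000]
BᵀPA = [-10.5000 1.5000]
K = S⁻¹·BᵀPA = [-1.9091 0.2727]
A−BK = [1.0455 0.1364; -2.9091 -0.7273]
AᵀP(A−BK) = [16.9545 1.8636; 1.8636 0.5909]
P' = Q + AᵀP(A−BK) = [18.9545 -1.1364; -1.1364 9.5909]
tr(P') = 28.5455


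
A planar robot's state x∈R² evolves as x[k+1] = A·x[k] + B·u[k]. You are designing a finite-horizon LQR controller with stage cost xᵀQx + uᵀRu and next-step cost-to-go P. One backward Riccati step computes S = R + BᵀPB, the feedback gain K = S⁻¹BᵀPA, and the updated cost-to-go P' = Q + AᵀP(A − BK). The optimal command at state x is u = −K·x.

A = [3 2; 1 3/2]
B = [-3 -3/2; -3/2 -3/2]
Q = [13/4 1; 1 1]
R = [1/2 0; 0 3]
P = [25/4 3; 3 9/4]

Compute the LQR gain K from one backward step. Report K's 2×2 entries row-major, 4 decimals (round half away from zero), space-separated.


BᵀP = [-23.2500 -12.3750; -13.8750 -7.8750]
S = R + BᵀPB = [1/2 0; 0 3] + [88.3125 53.4375; 53.4375 32.6250] = [88.8125 53.4375; 53.4375 35.6250]
BᵀPA = [-82.1250 -65.0625; -49.5000 -39.5625]
K = S⁻¹·BᵀPA = [-0.9097 -0.6606; -0.0249 -0.1196]
A−BK = [0.2335 -0.1613; -0.4019 0.3297]
AᵀP(A−BK) = [0.5568 0.2013; 0.2013 0.3492]
P' = Q + AᵀP(A−BK) = [3.8068 1.2013; 1.2013 1.3492]
tr(P') = 5.1560

-0.9097 -0.6606 -0.0249 -0.1196


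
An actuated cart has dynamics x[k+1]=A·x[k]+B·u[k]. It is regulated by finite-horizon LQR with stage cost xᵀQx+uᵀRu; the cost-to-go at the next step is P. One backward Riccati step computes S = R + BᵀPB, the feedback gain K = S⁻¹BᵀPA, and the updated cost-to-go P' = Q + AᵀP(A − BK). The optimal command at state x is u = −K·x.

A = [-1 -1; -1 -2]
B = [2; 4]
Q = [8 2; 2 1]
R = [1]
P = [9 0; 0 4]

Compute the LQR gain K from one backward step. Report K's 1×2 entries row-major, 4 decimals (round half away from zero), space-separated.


BᵀP = [18.0000 16.0000]
S = R + BᵀPB = [1] + [100.0000] = [101.0000]
BᵀPA = [-34.0000 -50.0000]
K = S⁻¹·BᵀPA = [-0.3366 -0.4950]
A−BK = [-0.3267 -0.0099; 0.3465 -0.0198]
AᵀP(A−BK) = [1.5545 0.1683; 0.1683 0.2475]
P' = Q + AᵀP(A−BK) = [9.5545 2.1683; 2.1683 1.2475]
tr(P') = 10.8020

-0.3366 -0.4950


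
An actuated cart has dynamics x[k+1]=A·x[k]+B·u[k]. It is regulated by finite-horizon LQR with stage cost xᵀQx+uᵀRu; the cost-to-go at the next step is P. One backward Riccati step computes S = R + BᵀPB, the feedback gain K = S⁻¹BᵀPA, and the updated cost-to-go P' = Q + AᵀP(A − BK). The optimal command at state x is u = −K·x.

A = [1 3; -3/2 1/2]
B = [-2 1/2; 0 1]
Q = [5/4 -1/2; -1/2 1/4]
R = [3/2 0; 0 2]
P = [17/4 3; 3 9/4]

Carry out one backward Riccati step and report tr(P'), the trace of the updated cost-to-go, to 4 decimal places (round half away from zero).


4.8784

BᵀP = [-8.5000 -6.0000; 5.1250 3.7500]
S = R + BᵀPB = [3/2 0; 0 2] + [17.0000 -10.2500; -10.2500 6.3125] = [18.5000 -10.2500; -10.2500 8.3125]
BᵀPA = [0.5000 -28.5000; -0.5000 17.2500]
K = S⁻¹·BᵀPA = [-0.0199 -1.2335; -0.0847 0.5542]
A−BK = [1.0026 0.2559; -1.4153 -0.0542]
AᵀP(A−BK) = [0.2801 -0.0437; -0.0437 3.0983]
P' = Q + AᵀP(A−BK) = [1.5301 -0.5437; -0.5437 3.3483]
tr(P') = 4.8784


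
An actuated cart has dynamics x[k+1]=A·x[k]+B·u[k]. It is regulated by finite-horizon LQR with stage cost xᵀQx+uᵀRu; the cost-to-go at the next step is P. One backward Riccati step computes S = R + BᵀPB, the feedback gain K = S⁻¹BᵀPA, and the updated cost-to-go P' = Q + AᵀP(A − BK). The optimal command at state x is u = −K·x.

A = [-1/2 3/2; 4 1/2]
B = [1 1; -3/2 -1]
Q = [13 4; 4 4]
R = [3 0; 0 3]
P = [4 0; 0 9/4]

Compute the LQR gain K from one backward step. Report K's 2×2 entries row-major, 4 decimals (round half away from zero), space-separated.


BᵀP = [4.0000 -3.3750; 4.0000 -2.2500]
S = R + BᵀPB = [3 0; 0 3] + [9.0625 7.3750; 7.3750 6.2500] = [12.0625 7.3750; 7.3750 9.2500]
BᵀPA = [-15.5000 4.3125; -11.0000 4.8750]
K = S⁻¹·BᵀPA = [-1.0885 0.0689; -0.3213 0.4721]
A−BK = [0.9098 0.9590; 2.0459 1.0754]
AᵀP(A−BK) = [16.5934 7.7607; 7.7607 6.9639]
P' = Q + AᵀP(A−BK) = [29.5934 11.7607; 11.7607 10.9639]
tr(P') = 40.5574

-1.0885 0.0689 -0.3213 0.4721


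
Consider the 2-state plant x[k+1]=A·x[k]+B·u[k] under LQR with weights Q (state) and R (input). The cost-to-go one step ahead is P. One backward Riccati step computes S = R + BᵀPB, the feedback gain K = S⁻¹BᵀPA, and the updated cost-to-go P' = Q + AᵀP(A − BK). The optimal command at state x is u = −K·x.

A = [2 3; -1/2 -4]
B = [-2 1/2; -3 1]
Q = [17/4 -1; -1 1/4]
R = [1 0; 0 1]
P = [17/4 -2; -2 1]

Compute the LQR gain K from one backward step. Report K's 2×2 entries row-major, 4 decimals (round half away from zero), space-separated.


-1.8500 -3.8800 -0.2000 -0.5600

BᵀP = [-2.5000 1.0000; 0.1250 0.0000]
S = R + BᵀPB = [1 0; 0 1] + [2.0000 -0.2500; -0.2500 0.0625] = [3.0000 -0.2500; -0.2500 1.0625]
BᵀPA = [-5.5000 -11.5000; 0.2500 0.3750]
K = S⁻¹·BᵀPA = [-1.8500 -3.8800; -0.2000 -0.5600]
A−BK = [-1.6000 -4.4800; -5.8500 -15.0800]
AᵀP(A−BK) = [11.1250 25.3000; 25.3000 57.8400]
P' = Q + AᵀP(A−BK) = [15.3750 24.3000; 24.3000 58.0900]
tr(P') = 73.4650


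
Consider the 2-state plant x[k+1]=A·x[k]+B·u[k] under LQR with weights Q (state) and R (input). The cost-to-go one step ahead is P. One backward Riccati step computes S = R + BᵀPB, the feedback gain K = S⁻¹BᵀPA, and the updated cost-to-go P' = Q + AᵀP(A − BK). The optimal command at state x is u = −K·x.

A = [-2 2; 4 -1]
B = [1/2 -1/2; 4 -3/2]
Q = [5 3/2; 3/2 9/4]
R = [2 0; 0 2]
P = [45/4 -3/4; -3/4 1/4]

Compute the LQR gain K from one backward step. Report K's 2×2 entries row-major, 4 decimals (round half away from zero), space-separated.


0.4360 -0.0302 2.3484 -2.1337

BᵀP = [2.6250 0.6250; -4.5000 0.0000]
S = R + BᵀPB = [2 0; 0 2] + [3.8125 -2.2500; -2.2500 2.2500] = [5.8125 -2.2500; -2.2500 4.2500]
BᵀPA = [-2.7500 4.6250; 9.0000 -9.0000]
K = S⁻¹·BᵀPA = [0.4360 -0.0302; 2.3484 -2.1337]
A−BK = [-1.0438 0.9483; 5.7788 -4.0796]
AᵀP(A−BK) = [41.0628 -34.3803; -34.3803 29.1870]
P' = Q + AᵀP(A−BK) = [46.0628 -32.8803; -32.8803 31.4370]
tr(P') = 77.4998


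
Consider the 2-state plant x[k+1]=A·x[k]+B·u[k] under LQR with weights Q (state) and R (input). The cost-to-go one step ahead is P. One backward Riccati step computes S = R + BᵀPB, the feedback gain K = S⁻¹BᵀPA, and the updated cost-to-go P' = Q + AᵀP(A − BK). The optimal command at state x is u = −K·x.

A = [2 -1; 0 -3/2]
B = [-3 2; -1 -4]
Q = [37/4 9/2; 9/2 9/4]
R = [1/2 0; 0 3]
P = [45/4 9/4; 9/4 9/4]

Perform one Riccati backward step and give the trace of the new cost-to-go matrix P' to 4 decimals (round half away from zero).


12.0141

BᵀP = [-36.0000 -9.0000; 13.5000 -4.5000]
S = R + BᵀPB = [1/2 0; 0 3] + [117.0000 -36.0000; -36.0000 45.0000] = [117.5000 -36.0000; -36.0000 48.0000]
BᵀPA = [-72.0000 49.5000; 27.0000 -6.7500]
K = S⁻¹·BᵀPA = [-0.5718 0.4910; 0.1336 0.2276]
A−BK = [0.0173 0.0178; -0.0373 -0.0984]
AᵀP(A−BK) = [0.2206 -0.0427; -0.0427 0.2935]
P' = Q + AᵀP(A−BK) = [9.4706 4.4573; 4.4573 2.5435]
tr(P') = 12.0141


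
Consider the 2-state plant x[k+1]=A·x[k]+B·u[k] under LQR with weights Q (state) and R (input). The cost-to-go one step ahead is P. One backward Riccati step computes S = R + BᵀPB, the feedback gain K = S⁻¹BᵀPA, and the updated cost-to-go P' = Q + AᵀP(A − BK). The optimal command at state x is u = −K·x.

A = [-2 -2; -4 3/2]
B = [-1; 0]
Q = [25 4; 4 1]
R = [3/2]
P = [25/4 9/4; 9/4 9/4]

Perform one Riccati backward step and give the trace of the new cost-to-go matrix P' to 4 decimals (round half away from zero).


69.1734

BᵀP = [-6.2500 -2.2500]
S = R + BᵀPB = [3/2] + [6.2500] = [7.7500]
BᵀPA = [21.5000 9.1250]
K = S⁻¹·BᵀPA = [2.7742 1.1774]
A−BK = [0.7742 -0.8226; -4.0000 1.5000]
AᵀP(A−BK) = [37.3548 -2.5645; -2.5645 5.8185]
P' = Q + AᵀP(A−BK) = [62.3548 1.4355; 1.4355 6.8185]
tr(P') = 69.1734


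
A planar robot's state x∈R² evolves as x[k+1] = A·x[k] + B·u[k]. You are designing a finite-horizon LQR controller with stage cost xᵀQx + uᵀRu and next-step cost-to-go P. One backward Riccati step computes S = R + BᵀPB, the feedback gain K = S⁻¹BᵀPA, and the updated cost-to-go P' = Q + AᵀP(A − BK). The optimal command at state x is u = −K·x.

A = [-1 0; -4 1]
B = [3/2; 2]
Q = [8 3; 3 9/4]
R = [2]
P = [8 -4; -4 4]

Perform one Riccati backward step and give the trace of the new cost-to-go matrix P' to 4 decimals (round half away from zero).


BᵀP = [4.0000 2.0000]
S = R + BᵀPB = [2] + [10.0000] = [12.0000]
BᵀPA = [-12.0000 2.0000]
K = S⁻¹·BᵀPA = [-1.0000 0.1667]
A−BK = [0.5000 -0.2500; -2.0000 0.6667]
AᵀP(A−BK) = [28.0000 -10.0000; -10.0000 3.6667]
P' = Q + AᵀP(A−BK) = [36.0000 -7.0000; -7.0000 5.9167]
tr(P') = 41.9167

41.9167


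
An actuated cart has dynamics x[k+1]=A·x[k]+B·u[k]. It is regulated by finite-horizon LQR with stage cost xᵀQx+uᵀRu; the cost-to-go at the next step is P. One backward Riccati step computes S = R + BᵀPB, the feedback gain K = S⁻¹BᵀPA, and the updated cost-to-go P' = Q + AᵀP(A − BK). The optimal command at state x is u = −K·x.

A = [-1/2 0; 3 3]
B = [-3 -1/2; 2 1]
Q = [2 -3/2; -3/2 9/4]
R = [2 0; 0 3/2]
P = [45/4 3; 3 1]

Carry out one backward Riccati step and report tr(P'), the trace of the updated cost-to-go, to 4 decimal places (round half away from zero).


8.8410

BᵀP = [-27.7500 -7.0000; -2.6250 -0.5000]
S = R + BᵀPB = [2 0; 0 3/2] + [69.2500 6.8750; 6.8750 0.8125] = [71.2500 6.8750; 6.8750 2.3125]
BᵀPA = [-7.1250 -21.0000; -0.1875 -1.5000]
K = S⁻¹·BᵀPA = [-0.1293 -0.3255; 0.3032 0.3191]
A−BK = [-0.7362 -0.8170; 2.9553 3.3319]
AᵀP(A−BK) = [1.9484 2.2404; 2.2404 2.6426]
P' = Q + AᵀP(A−BK) = [3.9484 0.7404; 0.7404 4.8926]
tr(P') = 8.8410


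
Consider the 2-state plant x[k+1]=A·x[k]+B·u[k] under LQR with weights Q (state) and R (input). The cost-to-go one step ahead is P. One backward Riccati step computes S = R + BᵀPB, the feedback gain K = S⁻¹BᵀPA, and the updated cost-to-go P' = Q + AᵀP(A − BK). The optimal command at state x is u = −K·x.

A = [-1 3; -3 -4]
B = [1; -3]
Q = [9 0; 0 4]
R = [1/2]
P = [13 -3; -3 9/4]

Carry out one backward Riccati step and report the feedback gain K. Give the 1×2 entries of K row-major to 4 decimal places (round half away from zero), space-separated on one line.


BᵀP = [22.0000 -9.7500]
S = R + BᵀPB = [1/2] + [51.2500] = [51.7500]
BᵀPA = [7.2500 105.0000]
K = S⁻¹·BᵀPA = [0.1401 2.0290]
A−BK = [-1.1401 0.9710; -2.5797 2.0870]
AᵀP(A−BK) = [14.2343 -11.7101; -11.7101 11.9565]
P' = Q + AᵀP(A−BK) = [23.2343 -11.7101; -11.7101 15.9565]
tr(P') = 39.1908

0.1401 2.0290


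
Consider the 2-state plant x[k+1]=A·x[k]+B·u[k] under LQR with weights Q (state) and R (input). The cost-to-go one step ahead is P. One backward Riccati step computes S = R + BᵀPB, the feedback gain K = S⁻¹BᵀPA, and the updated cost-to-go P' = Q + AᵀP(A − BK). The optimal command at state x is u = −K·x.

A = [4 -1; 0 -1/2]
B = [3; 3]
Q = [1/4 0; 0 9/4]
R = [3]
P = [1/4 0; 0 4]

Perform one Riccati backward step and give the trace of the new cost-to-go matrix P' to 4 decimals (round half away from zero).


6.4273

BᵀP = [0.7500 12.0000]
S = R + BᵀPB = [3] + [38.2500] = [41.2500]
BᵀPA = [3.0000 -6.7500]
K = S⁻¹·BᵀPA = [0.0727 -0.1636]
A−BK = [3.7818 -0.5091; -0.2182 -0.0091]
AᵀP(A−BK) = [3.7818 -0.5091; -0.5091 0.1455]
P' = Q + AᵀP(A−BK) = [4.0318 -0.5091; -0.5091 2.3955]
tr(P') = 6.4273


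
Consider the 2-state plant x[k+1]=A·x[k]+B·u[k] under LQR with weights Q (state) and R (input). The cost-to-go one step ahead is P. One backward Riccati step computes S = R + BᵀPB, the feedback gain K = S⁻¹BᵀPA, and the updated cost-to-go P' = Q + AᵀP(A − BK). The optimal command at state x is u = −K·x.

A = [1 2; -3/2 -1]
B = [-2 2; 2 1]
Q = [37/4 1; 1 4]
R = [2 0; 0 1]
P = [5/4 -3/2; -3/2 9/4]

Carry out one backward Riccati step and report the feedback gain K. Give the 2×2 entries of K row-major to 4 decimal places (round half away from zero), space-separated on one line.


-0.5961 -0.6305 0.0172 0.2414

BᵀP = [-5.5000 7.5000; 1.0000 -0.7500]
S = R + BᵀPB = [2 0; 0 1] + [26.0000 -3.5000; -3.5000 1.2500] = [28.0000 -3.5000; -3.5000 2.2500]
BᵀPA = [-16.7500 -18.5000; 2.1250 2.7500]
K = S⁻¹·BᵀPA = [-0.5961 -0.6305; 0.0172 0.2414]
A−BK = [-0.2266 0.2562; -0.3251 0.0197]
AᵀP(A−BK) = [0.7919 0.8005; 0.8005 0.9212]
P' = Q + AᵀP(A−BK) = [10.0419 1.8005; 1.8005 4.9212]
tr(P') = 14.9631


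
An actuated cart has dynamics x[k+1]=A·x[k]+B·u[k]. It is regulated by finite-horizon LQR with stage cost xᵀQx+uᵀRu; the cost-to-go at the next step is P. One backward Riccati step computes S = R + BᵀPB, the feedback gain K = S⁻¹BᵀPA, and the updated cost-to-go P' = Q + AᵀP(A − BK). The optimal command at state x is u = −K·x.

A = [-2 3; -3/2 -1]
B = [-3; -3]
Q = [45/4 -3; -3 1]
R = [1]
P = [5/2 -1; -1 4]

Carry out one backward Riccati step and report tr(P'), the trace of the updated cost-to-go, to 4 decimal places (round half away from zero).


BᵀP = [-4.5000 -9.0000]
S = R + BᵀPB = [1] + [40.5000] = [41.5000]
BᵀPA = [22.5000 -4.5000]
K = S⁻¹·BᵀPA = [0.5422 -0.1084]
A−BK = [-0.3735 2.6747; 0.1265 -1.3253]
AᵀP(A−BK) = [0.8012 -4.0602; -4.0602 32.0120]
P' = Q + AᵀP(A−BK) = [12.0512 -7.0602; -7.0602 33.0120]
tr(P') = 45.0633

45.0633


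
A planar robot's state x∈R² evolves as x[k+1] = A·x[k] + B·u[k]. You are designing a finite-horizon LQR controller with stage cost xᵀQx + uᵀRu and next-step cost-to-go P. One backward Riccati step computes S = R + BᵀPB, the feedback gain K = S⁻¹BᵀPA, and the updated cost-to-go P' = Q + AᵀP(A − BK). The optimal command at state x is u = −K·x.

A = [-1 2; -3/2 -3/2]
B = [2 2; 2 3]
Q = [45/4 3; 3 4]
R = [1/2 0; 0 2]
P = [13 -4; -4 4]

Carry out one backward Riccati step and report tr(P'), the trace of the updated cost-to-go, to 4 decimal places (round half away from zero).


BᵀP = [18.0000 0.0000; 14.0000 4.0000]
S = R + BᵀPB = [1/2 0; 0 2] + [36.0000 36.0000; 36.0000 40.0000] = [36.5000 36.0000; 36.0000 42.0000]
BᵀPA = [-18.0000 36.0000; -20.0000 22.0000]
K = S⁻¹·BᵀPA = [-0.1519 3.0380; -0.3460 -2.0802]
A−BK = [-0.0042 0.0844; -0.1582 -1.3354]
AᵀP(A−BK) = [0.3460 2.0802; 2.0802 21.3966]
P' = Q + AᵀP(A−BK) = [11.5960 5.0802; 5.0802 25.3966]
tr(P') = 36.9926

36.9926


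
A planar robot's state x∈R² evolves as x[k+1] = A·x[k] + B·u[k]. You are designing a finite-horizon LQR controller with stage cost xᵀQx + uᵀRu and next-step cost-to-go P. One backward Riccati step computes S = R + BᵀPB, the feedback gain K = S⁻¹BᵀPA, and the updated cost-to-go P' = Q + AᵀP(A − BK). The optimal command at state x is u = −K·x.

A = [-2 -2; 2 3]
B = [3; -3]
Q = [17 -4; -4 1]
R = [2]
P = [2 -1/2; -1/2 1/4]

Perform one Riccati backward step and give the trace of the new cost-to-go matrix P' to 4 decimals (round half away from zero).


19.9440

BᵀP = [7.5000 -2.2500]
S = R + BᵀPB = [2] + [29.2500] = [31.2500]
BᵀPA = [-19.5000 -21.7500]
K = S⁻¹·BᵀPA = [-0.6240 -0.6960]
A−BK = [-0.1280 0.0880; 0.1280 0.9120]
AᵀP(A−BK) = [0.8320 0.9280; 0.9280 1.1120]
P' = Q + AᵀP(A−BK) = [17.8320 -3.0720; -3.0720 2.1120]
tr(P') = 19.9440


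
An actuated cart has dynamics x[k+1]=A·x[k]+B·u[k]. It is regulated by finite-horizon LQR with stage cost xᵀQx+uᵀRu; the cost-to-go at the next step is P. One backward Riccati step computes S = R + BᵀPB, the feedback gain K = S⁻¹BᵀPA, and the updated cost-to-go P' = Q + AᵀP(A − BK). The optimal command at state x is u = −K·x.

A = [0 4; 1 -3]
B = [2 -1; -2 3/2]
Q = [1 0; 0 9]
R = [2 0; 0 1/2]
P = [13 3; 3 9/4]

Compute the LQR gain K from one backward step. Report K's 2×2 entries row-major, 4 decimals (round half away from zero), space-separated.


0.3629 1.7019 0.7127 -0.5140

BᵀP = [20.0000 1.5000; -8.5000 0.3750]
S = R + BᵀPB = [2 0; 0 1/2] + [37.0000 -17.7500; -17.7500 9.0625] = [39.0000 -17.7500; -17.7500 9.5625]
BᵀPA = [1.5000 75.5000; 0.3750 -35.1250]
K = S⁻¹·BᵀPA = [0.3629 1.7019; 0.7127 -0.5140]
A−BK = [-0.0130 0.0821; 0.6566 1.1749]
AᵀP(A−BK) = [1.4384 2.8898; 2.8898 9.6976]
P' = Q + AᵀP(A−BK) = [2.4384 2.8898; 2.8898 18.6976]
tr(P') = 21.1361


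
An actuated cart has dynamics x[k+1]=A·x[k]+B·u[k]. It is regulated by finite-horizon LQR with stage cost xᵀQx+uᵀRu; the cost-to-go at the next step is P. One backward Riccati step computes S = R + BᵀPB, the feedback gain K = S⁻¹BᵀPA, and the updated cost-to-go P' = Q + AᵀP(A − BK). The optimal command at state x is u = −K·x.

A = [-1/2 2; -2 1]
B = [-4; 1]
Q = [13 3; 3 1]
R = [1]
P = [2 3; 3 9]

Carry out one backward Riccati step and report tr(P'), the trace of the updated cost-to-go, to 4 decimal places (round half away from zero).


BᵀP = [-5.0000 -3.0000]
S = R + BᵀPB = [1] + [17.0000] = [18.0000]
BᵀPA = [8.5000 -13.0000]
K = S⁻¹·BᵀPA = [0.4722 -0.7222]
A−BK = [1.3889 -0.8889; -2.4722 1.7222]
AᵀP(A−BK) = [38.4861 -27.3611; -27.3611 19.6111]
P' = Q + AᵀP(A−BK) = [51.4861 -24.3611; -24.3611 20.6111]
tr(P') = 72.0972

72.0972


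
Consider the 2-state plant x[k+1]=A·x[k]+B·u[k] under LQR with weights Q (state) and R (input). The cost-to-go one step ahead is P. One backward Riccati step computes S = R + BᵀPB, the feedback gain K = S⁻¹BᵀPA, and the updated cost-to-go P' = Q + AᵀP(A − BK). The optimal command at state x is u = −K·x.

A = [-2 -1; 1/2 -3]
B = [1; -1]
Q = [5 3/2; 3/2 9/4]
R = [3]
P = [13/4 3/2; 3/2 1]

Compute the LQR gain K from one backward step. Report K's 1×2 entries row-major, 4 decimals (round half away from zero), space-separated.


BᵀP = [1.7500 0.5000]
S = R + BᵀPB = [3] + [1.2500] = [4.2500]
BᵀPA = [-3.2500 -3.2500]
K = S⁻¹·BᵀPA = [-0.7647 -0.7647]
A−BK = [-1.2353 -0.2353; -0.2647 -3.7647]
AᵀP(A−BK) = [7.7647 10.7647; 10.7647 18.7647]
P' = Q + AᵀP(A−BK) = [12.7647 12.2647; 12.2647 21.0147]
tr(P') = 33.7794

-0.7647 -0.7647


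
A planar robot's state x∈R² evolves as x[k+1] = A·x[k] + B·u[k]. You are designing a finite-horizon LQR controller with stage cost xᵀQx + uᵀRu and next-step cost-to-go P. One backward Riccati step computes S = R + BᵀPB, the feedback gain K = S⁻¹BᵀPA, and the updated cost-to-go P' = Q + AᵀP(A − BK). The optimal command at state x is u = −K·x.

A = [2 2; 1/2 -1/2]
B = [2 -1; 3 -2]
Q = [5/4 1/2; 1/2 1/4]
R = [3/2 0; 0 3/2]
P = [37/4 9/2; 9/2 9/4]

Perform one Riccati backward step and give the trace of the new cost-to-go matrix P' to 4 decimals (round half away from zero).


2.6554

BᵀP = [32.0000 15.7500; -18.2500 -9.0000]
S = R + BᵀPB = [3/2 0; 0 3/2] + [111.2500 -63.5000; -63.5000 36.2500] = [112.7500 -63.5000; -63.5000 37.7500]
BᵀPA = [71.8750 56.1250; -41.0000 -32.0000]
K = S⁻¹·BᵀPA = [0.4900 0.3870; -0.2619 -0.1967]
A−BK = [0.7582 1.0293; -1.4937 -2.0544]
AᵀP(A−BK) = [0.6078 0.5570; 0.5570 0.5476]
P' = Q + AᵀP(A−BK) = [1.8578 1.0570; 1.0570 0.7976]
tr(P') = 2.6554


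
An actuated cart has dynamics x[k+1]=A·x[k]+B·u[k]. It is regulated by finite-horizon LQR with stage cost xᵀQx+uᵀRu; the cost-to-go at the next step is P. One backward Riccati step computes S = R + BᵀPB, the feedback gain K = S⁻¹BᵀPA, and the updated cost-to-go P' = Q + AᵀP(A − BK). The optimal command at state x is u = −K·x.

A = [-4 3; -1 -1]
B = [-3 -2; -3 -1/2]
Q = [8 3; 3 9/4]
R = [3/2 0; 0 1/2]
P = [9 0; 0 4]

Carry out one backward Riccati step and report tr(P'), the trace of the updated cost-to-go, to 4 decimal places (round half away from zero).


16.0411

BᵀP = [-27.0000 -12.0000; -18.0000 -2.0000]
S = R + BᵀPB = [3/2 0; 0 1/2] + [117.0000 60.0000; 60.0000 37.0000] = [118.5000 60.0000; 60.0000 37.5000]
BᵀPA = [120.0000 -69.0000; 74.0000 -52.0000]
K = S⁻¹·BᵀPA = [0.0711 0.6311; 1.8596 -2.3964]
A−BK = [-0.0676 0.1004; 0.1431 -0.3049]
AᵀP(A−BK) = [1.8596 -2.3964; -2.3964 3.9316]
P' = Q + AᵀP(A−BK) = [9.8596 0.6036; 0.6036 6.1816]
tr(P') = 16.0411


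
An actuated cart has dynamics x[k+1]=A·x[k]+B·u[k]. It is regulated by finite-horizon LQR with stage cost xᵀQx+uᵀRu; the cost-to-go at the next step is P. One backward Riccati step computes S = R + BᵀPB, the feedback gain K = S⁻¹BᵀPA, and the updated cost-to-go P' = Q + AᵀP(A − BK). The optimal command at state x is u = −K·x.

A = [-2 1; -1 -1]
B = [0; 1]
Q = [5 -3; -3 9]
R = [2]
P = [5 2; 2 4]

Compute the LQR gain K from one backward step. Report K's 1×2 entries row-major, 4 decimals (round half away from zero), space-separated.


-1.3333 -0.3333

BᵀP = [2.0000 4.0000]
S = R + BᵀPB = [2] + [4.0000] = [6.0000]
BᵀPA = [-8.0000 -2.0000]
K = S⁻¹·BᵀPA = [-1.3333 -0.3333]
A−BK = [-2.0000 1.0000; 0.3333 -0.6667]
AᵀP(A−BK) = [21.3333 -6.6667; -6.6667 4.3333]
P' = Q + AᵀP(A−BK) = [26.3333 -9.6667; -9.6667 13.3333]
tr(P') = 39.6667


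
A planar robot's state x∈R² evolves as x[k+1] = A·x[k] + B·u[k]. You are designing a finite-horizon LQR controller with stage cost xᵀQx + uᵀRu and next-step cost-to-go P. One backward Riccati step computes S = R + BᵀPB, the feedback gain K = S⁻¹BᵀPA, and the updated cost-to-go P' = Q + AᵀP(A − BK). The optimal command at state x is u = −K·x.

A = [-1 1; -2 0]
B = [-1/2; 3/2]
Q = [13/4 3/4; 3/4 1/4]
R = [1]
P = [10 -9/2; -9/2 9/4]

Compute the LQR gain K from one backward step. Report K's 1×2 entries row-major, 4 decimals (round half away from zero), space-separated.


BᵀP = [-11.7500 5.6250]
S = R + BᵀPB = [1] + [14.3125] = [15.3125]
BᵀPA = [0.5000 -11.7500]
K = S⁻¹·BᵀPA = [0.0327 -0.7673]
A−BK = [-0.9837 0.6163; -2.0490 1.1510]
AᵀP(A−BK) = [0.9837 -0.6163; -0.6163 0.9837]
P' = Q + AᵀP(A−BK) = [4.2337 0.1337; 0.1337 1.2337]
tr(P') = 5.4673

0.0327 -0.7673


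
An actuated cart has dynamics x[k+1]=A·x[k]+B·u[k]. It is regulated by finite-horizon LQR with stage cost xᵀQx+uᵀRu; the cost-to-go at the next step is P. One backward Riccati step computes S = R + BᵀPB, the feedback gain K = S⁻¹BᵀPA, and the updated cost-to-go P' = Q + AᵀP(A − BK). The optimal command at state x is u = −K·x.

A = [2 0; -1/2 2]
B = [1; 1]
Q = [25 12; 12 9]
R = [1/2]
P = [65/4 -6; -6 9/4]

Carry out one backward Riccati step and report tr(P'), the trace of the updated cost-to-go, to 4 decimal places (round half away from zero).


BᵀP = [10.2500 -3.7500]
S = R + BᵀPB = [1/2] + [6.5000] = [7.0000]
BᵀPA = [22.3750 -7.5000]
K = S⁻¹·BᵀPA = [3.1964 -1.0714]
A−BK = [-1.1964 1.0714; -3.6964 3.0714]
AᵀP(A−BK) = [6.0424 -2.2768; -2.2768 0.9643]
P' = Q + AᵀP(A−BK) = [31.0424 9.7232; 9.7232 9.9643]
tr(P') = 41.0067

41.0067


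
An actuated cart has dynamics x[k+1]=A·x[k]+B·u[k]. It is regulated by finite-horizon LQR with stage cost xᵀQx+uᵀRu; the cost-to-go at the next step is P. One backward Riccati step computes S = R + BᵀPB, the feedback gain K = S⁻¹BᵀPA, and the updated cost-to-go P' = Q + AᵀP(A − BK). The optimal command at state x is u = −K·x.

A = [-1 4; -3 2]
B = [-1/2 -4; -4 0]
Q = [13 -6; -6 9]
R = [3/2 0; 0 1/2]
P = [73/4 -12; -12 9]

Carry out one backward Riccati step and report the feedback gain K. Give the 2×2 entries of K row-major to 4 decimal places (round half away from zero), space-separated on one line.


0.6899 -0.4485 0.1240 -0.9085

BᵀP = [38.8750 -30.0000; -73.0000 48.0000]
S = R + BᵀPB = [3/2 0; 0 1/2] + [100.5625 -155.5000; -155.5000 292.0000] = [102.0625 -155.5000; -155.5000 292.5000]
BᵀPA = [51.1250 95.5000; -71.0000 -196.0000]
K = S⁻¹·BᵀPA = [0.6899 -0.4485; 0.1240 -0.9085]
A−BK = [-0.1590 0.1417; -0.2406 0.2061]
AᵀP(A−BK) = [0.7858 -0.5755; -0.5755 0.7622]
P' = Q + AᵀP(A−BK) = [13.7858 -6.5755; -6.5755 9.7622]
tr(P') = 23.5480


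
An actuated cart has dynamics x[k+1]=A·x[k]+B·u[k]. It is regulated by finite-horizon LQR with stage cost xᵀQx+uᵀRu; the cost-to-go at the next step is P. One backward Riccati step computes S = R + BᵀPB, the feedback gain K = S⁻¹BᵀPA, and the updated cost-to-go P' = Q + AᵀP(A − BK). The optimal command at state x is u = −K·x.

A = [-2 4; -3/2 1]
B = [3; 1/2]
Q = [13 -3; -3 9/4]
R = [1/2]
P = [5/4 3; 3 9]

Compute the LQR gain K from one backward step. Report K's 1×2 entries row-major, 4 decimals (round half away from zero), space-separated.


BᵀP = [5.2500 13.5000]
S = R + BᵀPB = [1/2] + [22.5000] = [23.0000]
BᵀPA = [-30.7500 34.5000]
K = S⁻¹·BᵀPA = [-1.3370 1.5000]
A−BK = [2.0109 -0.5000; -0.8315 0.2500]
AᵀP(A−BK) = [2.1386 -1.3750; -1.3750 1.2500]
P' = Q + AᵀP(A−BK) = [15.1386 -4.3750; -4.3750 3.5000]
tr(P') = 18.6386

-1.3370 1.5000


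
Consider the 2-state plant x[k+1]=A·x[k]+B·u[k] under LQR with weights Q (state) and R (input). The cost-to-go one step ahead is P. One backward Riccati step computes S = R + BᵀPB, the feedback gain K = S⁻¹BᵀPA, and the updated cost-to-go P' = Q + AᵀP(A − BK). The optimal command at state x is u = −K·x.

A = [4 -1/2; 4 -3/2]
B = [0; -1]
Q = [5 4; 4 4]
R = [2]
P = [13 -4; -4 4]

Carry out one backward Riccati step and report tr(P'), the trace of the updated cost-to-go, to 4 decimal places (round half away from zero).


156.5833

BᵀP = [4.0000 -4.0000]
S = R + BᵀPB = [2] + [4.0000] = [6.0000]
BᵀPA = [0.0000 4.0000]
K = S⁻¹·BᵀPA = [0.0000 0.6667]
A−BK = [4.0000 -0.5000; 4.0000 -0.8333]
AᵀP(A−BK) = [144.0000 -18.0000; -18.0000 3.5833]
P' = Q + AᵀP(A−BK) = [149.0000 -14.0000; -14.0000 7.5833]
tr(P') = 156.5833


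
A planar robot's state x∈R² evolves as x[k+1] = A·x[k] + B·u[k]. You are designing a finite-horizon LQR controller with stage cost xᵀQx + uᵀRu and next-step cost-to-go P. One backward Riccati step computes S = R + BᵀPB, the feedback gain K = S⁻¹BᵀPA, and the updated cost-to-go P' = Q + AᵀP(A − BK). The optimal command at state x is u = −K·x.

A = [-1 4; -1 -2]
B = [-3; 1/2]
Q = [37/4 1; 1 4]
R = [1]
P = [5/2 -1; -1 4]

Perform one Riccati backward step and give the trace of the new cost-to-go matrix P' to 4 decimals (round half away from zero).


BᵀP = [-8.0000 5.0000]
S = R + BᵀPB = [1] + [26.5000] = [27.5000]
BᵀPA = [3.0000 -42.0000]
K = S⁻¹·BᵀPA = [0.1091 -1.5273]
A−BK = [-0.6727 -0.5818; -1.0545 -1.2364]
AᵀP(A−BK) = [4.1727 4.5818; 4.5818 7.8545]
P' = Q + AᵀP(A−BK) = [13.4227 5.5818; 5.5818 11.8545]
tr(P') = 25.2773

25.2773


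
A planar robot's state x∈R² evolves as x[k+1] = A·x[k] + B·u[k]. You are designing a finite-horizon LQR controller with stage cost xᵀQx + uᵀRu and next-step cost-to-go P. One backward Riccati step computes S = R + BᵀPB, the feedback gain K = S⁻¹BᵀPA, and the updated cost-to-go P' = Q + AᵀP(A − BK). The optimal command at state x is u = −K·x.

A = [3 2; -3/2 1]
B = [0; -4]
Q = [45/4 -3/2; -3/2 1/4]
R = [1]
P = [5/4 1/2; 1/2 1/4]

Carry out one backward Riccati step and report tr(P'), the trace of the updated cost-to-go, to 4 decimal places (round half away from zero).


17.0125

BᵀP = [-2.0000 -1.0000]
S = R + BᵀPB = [1] + [4.0000] = [5.0000]
BᵀPA = [-4.5000 -5.0000]
K = S⁻¹·BᵀPA = [-0.9000 -1.0000]
A−BK = [3.0000 2.0000; -5.1000 -3.0000]
AᵀP(A−BK) = [3.2625 2.6250; 2.6250 2.2500]
P' = Q + AᵀP(A−BK) = [14.5125 1.1250; 1.1250 2.5000]
tr(P') = 17.0125


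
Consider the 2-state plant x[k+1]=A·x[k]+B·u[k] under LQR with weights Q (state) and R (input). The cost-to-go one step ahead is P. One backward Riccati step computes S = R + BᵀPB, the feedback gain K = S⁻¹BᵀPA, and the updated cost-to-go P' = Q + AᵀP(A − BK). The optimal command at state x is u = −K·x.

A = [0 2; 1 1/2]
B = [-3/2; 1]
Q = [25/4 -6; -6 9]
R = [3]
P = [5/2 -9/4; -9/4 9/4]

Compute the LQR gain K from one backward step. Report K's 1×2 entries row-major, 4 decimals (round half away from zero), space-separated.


0.3191 -0.5213

BᵀP = [-6.0000 5.6250]
S = R + BᵀPB = [3] + [14.6250] = [17.6250]
BᵀPA = [5.6250 -9.1875]
K = S⁻¹·BᵀPA = [0.3191 -0.5213]
A−BK = [0.4787 1.2181; 0.6809 1.0213]
AᵀP(A−BK) = [0.4548 -0.4428; -0.4428 1.2733]
P' = Q + AᵀP(A−BK) = [6.7048 -6.4428; -6.4428 10.2733]
tr(P') = 16.9781


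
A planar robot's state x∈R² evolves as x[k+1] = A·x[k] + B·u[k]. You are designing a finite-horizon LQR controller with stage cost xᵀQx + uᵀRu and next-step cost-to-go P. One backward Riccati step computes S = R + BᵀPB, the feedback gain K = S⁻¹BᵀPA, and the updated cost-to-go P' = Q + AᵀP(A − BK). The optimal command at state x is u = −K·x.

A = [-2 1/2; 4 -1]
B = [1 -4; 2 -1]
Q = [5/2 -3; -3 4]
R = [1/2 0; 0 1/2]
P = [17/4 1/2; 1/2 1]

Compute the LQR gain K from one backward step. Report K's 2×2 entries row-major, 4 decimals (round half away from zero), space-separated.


BᵀP = [5.2500 2.5000; -17.5000 -3.0000]
S = R + BᵀPB = [1/2 0; 0 1/2] + [10.2500 -23.5000; -23.5000 73.0000] = [10.7500 -23.5000; -23.5000 73.5000]
BᵀPA = [-0.5000 0.1250; 23.0000 -5.7500]
K = S⁻¹·BᵀPA = [2.1177 -0.5294; 0.9900 -0.2475]
A−BK = [-0.1576 0.0394; 0.7546 -0.1886]
AᵀP(A−BK) = [3.2885 -0.8221; -0.8221 0.2055]
P' = Q + AᵀP(A−BK) = [5.7885 -3.8221; -3.8221 4.2055]
tr(P') = 9.9940

2.1177 -0.5294 0.9900 -0.2475
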